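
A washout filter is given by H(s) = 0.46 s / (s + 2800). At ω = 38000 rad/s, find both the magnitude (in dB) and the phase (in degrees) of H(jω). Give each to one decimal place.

|j38000| = 3.8e+04
|j38000 + 2800| = √(38000² + 2800²) = 3.81e+04
|H(j38000)| = 0.46 × 3.8e+04 / 3.81e+04 = 0.45876
20 log₁₀(0.45876) = -6.77 dB
∠(j38000) = 90.00°
∠(j38000 + 2800) = arctan(38000/2800) = 85.79°
∠H(j38000) = 90.00° − 85.79° = 4.21°

|H| = -6.8 dB, ∠H = 4.2 deg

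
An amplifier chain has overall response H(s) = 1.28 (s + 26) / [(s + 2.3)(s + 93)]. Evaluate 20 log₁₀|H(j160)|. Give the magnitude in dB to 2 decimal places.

-43.09 dB

|j160 + 26| = √(160² + 26²) = 162.1
|j160 + 2.3| = √(160² + 2.3²) = 160
|j160 + 93| = √(160² + 93²) = 185.1
|H(j160)| = 1.28 × 162.1 / (160 × 185.1) = 0.0070065
20 log₁₀(0.0070065) = -43.090 dB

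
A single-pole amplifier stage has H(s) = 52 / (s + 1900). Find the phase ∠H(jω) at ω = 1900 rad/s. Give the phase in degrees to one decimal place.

∠(j1900 + 1900) = arctan(1900/1900) = 45.00°
∠H(j1900) = −45.00° = -45.00°

-45.0°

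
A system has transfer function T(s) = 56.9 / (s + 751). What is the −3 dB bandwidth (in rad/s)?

751 rad/s

For a single-pole low-pass, the −3 dB point is at the pole: ω = 751 rad/s.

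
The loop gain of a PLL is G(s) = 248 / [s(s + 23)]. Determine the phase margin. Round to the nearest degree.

Gain crossover: |G(jω)| = 1 at ω ≈ 9.9 rad/s.
∠G(j9.9) = −90° − arctan(9.9/23) ≈ -113.30°
PM = 180° + (-113.30°) = 66.70°

67°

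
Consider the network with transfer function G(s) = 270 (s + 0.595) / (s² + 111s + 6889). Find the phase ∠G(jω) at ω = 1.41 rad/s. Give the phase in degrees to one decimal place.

∠(j1.41 + 0.595) = arctan(1.41/0.595) = 67.12°
∠[(j1.41)² + 111(j1.41) + 6889] = ∠[6887 + j156.51] = 1.30°
∠G(j1.41) = 67.12° − 1.30° = 65.82°

65.8°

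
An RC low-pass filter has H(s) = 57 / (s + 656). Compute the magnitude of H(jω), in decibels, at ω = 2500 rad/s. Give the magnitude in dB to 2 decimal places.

|j2500 + 656| = √(2500² + 656²) = 2585
|H(j2500)| = 57 / 2585 = 0.022053
20 log₁₀(0.022053) = -33.130 dB

-33.13 dB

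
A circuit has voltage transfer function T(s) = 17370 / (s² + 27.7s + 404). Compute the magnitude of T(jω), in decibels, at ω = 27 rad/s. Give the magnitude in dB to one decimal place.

26.6 dB

|(j27)² + 27.7(j27) + 404| = |-325 + j747.9| = 815.5
|T(j27)| = 17370 / 815.5 = 21.301
20 log₁₀(21.301) = 26.57 dB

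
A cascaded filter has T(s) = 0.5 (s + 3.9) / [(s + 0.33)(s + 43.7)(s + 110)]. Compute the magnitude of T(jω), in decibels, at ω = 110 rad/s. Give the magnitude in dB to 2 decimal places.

|j110 + 3.9| = √(110² + 3.9²) = 110.1
|j110 + 0.33| = √(110² + 0.33²) = 110
|j110 + 43.7| = √(110² + 43.7²) = 118.4
|j110 + 110| = √(110² + 110²) = 155.6
|T(j110)| = 0.5 × 110.1 / (110 × 118.4 × 155.6) = 2.7172e-05
20 log₁₀(2.7172e-05) = -91.318 dB

-91.32 dB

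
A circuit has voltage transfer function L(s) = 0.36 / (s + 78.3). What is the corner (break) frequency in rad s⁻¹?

The single real pole at s = −78.3 gives a corner at ω = 78.3 rad s⁻¹.

78.3 rad s⁻¹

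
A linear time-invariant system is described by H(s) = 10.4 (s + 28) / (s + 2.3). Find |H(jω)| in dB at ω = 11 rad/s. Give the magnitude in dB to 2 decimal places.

28.89 dB

|j11 + 28| = √(11² + 28²) = 30.08
|j11 + 2.3| = √(11² + 2.3²) = 11.24
|H(j11)| = 10.4 × 30.08 / 11.24 = 27.84
20 log₁₀(27.84) = 28.893 dB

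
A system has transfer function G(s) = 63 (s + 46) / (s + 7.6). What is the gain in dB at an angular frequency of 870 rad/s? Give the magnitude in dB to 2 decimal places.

36.00 dB

|j870 + 46| = √(870² + 46²) = 871.2
|j870 + 7.6| = √(870² + 7.6²) = 870
|G(j870)| = 63 × 871.2 / 870 = 63.086
20 log₁₀(63.086) = 35.999 dB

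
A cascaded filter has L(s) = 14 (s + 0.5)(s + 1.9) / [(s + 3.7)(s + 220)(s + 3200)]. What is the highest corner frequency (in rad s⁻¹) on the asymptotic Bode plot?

Break frequencies occur at each pole and zero magnitude: 0.5 rad s⁻¹, 1.9 rad s⁻¹, 3.7 rad s⁻¹, 220 rad s⁻¹, 3200 rad s⁻¹.
The highest is 3200 rad s⁻¹.

3200 rad s⁻¹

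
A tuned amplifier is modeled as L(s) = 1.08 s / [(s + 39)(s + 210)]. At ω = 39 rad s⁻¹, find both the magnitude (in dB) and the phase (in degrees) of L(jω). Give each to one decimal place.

|j39| = 39
|j39 + 39| = √(39² + 39²) = 55.15
|j39 + 210| = √(39² + 210²) = 213.6
|L(j39)| = 1.08 × 39 / (55.15 × 213.6) = 0.0035754
20 log₁₀(0.0035754) = -48.93 dB
∠(j39) = 90.00°
∠(j39 + 39) = arctan(39/39) = 45.00°
∠(j39 + 210) = arctan(39/210) = 10.52°
∠L(j39) = 90.00° − (45.00° + 10.52°) = 34.48°

|L| = -48.9 dB, ∠L = 34.5°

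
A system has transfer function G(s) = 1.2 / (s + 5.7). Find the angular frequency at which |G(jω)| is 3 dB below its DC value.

For a single-pole low-pass, the −3 dB point is at the pole: ω = 5.7 rad/s.

5.7 rad/s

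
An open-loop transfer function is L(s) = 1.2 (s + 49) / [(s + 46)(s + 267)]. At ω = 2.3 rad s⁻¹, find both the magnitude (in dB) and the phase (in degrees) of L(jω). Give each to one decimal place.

|L| = -46.4 dB, ∠L = -0.7°

|j2.3 + 49| = √(2.3² + 49²) = 49.05
|j2.3 + 46| = √(2.3² + 46²) = 46.06
|j2.3 + 267| = √(2.3² + 267²) = 267
|L(j2.3)| = 1.2 × 49.05 / (46.06 × 267) = 0.0047866
20 log₁₀(0.0047866) = -46.40 dB
∠(j2.3 + 49) = arctan(2.3/49) = 2.69°
∠(j2.3 + 46) = arctan(2.3/46) = 2.86°
∠(j2.3 + 267) = arctan(2.3/267) = 0.49°
∠L(j2.3) = 2.69° − (2.86° + 0.49°) = -0.67°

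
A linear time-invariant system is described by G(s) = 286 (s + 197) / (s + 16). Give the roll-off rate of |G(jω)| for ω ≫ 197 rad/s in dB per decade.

With 1 zero and 1 pole, the high-frequency asymptotic slope is 20 × (1 − 1) = 0 dB/decade.

0 dB/decade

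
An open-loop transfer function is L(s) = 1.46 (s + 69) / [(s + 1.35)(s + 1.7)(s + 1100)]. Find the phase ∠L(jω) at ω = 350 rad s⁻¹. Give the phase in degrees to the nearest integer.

∠(j350 + 69) = arctan(350/69) = 78.85°
∠(j350 + 1.35) = arctan(350/1.35) = 89.78°
∠(j350 + 1.7) = arctan(350/1.7) = 89.72°
∠(j350 + 1100) = arctan(350/1100) = 17.65°
∠L(j350) = 78.85° − (89.78° + 89.72° + 17.65°) = -118.30°

-118°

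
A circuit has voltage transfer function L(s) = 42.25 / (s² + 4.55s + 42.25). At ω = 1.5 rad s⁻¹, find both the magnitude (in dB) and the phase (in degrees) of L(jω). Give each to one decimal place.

|(j1.5)² + 4.55(j1.5) + 42.25| = |40 + j6.825| = 40.58
|L(j1.5)| = 42.25 / 40.58 = 1.0412
20 log₁₀(1.0412) = 0.35 dB
∠[(j1.5)² + 4.55(j1.5) + 42.25] = ∠[40 + j6.825] = 9.68°
∠L(j1.5) = −9.68° = -9.68°

|L| = 0.4 dB, ∠L = -9.7°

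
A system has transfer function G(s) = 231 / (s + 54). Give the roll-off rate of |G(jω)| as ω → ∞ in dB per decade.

-20 dB/decade

With 0 zeros and 1 pole, the high-frequency asymptotic slope is 20 × (0 − 1) = -20 dB/decade.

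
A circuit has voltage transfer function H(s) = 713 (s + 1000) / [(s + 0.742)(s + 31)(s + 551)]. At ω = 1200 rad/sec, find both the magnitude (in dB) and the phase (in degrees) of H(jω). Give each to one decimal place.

|H| = -64.6 dB, ∠H = -193.6°

|j1200 + 1000| = √(1200² + 1000²) = 1562
|j1200 + 0.742| = √(1200² + 0.742²) = 1200
|j1200 + 31| = √(1200² + 31²) = 1200
|j1200 + 551| = √(1200² + 551²) = 1320
|H(j1200)| = 713 × 1562 / (1200 × 1200 × 1320) = 0.00058554
20 log₁₀(0.00058554) = -64.65 dB
∠(j1200 + 1000) = arctan(1200/1000) = 50.19°
∠(j1200 + 0.742) = arctan(1200/0.742) = 89.96°
∠(j1200 + 31) = arctan(1200/31) = 88.52°
∠(j1200 + 551) = arctan(1200/551) = 65.34°
∠H(j1200) = 50.19° − (89.96° + 88.52° + 65.34°) = -193.63°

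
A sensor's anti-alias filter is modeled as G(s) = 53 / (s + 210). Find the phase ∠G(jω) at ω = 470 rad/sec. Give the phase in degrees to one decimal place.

∠(j470 + 210) = arctan(470/210) = 65.92°
∠G(j470) = −65.92° = -65.92°

-65.9°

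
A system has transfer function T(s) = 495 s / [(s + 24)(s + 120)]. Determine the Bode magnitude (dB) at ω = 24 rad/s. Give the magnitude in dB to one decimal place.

9.1 dB

|j24| = 24
|j24 + 24| = √(24² + 24²) = 33.94
|j24 + 120| = √(24² + 120²) = 122.4
|T(j24)| = 495 × 24 / (33.94 × 122.4) = 2.8602
20 log₁₀(2.8602) = 9.13 dB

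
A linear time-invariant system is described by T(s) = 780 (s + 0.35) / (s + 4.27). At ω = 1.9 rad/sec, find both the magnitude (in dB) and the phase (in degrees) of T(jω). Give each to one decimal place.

|T| = 50.2 dB, ∠T = 55.6°

|j1.9 + 0.35| = √(1.9² + 0.35²) = 1.932
|j1.9 + 4.27| = √(1.9² + 4.27²) = 4.674
|T(j1.9)| = 780 × 1.932 / 4.674 = 322.43
20 log₁₀(322.43) = 50.17 dB
∠(j1.9 + 0.35) = arctan(1.9/0.35) = 79.56°
∠(j1.9 + 4.27) = arctan(1.9/4.27) = 23.99°
∠T(j1.9) = 79.56° − 23.99° = 55.58°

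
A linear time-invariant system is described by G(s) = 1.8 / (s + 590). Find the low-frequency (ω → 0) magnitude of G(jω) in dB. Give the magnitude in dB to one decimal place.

-50.3 dB

G(0) = 1.8 / 590 = 0.0030508
20 log₁₀(0.0030508) = -50.31 dB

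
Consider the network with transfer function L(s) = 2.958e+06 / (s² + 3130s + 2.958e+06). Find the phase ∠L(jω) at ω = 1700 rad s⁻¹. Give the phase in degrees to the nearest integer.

-89 deg

∠[(j1700)² + 3130(j1700) + 2.958e+06] = ∠[68000 + j5.321e+06] = 89.27°
∠L(j1700) = −89.27° = -89.27°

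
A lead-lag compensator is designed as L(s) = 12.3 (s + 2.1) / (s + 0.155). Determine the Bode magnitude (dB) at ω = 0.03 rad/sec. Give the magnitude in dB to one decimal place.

|j0.03 + 2.1| = √(0.03² + 2.1²) = 2.1
|j0.03 + 0.155| = √(0.03² + 0.155²) = 0.1579
|L(j0.03)| = 12.3 × 2.1 / 0.1579 = 163.63
20 log₁₀(163.63) = 44.28 dB

44.3 dB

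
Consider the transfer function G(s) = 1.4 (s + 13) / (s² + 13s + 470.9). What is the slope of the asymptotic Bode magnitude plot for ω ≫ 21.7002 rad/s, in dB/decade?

With 1 zero and 2 poles, the high-frequency asymptotic slope is 20 × (1 − 2) = -20 dB/decade.

-20 dB/decade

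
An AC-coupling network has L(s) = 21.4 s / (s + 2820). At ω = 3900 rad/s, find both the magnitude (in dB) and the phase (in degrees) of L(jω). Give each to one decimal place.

|j3900| = 3900
|j3900 + 2820| = √(3900² + 2820²) = 4813
|L(j3900)| = 21.4 × 3900 / 4813 = 17.341
20 log₁₀(17.341) = 24.78 dB
∠(j3900) = 90.00°
∠(j3900 + 2820) = arctan(3900/2820) = 54.13°
∠L(j3900) = 90.00° − 54.13° = 35.87°

|L| = 24.8 dB, ∠L = 35.9°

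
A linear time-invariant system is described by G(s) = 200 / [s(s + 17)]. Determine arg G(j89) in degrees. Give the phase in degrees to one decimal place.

∠(j89 + 17) = arctan(89/17) = 79.19°
∠(j89) = 90.00°
∠G(j89) = − (79.19° + 90.00°) = -169.19°

-169.2°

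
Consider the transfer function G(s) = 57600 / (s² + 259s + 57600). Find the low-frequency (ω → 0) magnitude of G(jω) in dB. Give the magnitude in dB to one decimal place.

0.0 dB

G(0) = 57600 / 57600 = 1
20 log₁₀(1) = 0.00 dB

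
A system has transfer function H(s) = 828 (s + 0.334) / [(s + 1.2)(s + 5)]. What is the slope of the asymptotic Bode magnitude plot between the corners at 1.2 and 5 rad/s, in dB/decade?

0 dB/decade

In this band the factors already past their corner are: zero at 0.334, pole at 1.2; net slope = 0 dB/decade.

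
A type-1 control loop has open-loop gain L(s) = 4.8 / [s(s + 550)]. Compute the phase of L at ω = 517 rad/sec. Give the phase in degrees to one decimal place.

∠(j517 + 550) = arctan(517/550) = 43.23°
∠(j517) = 90.00°
∠L(j517) = − (43.23° + 90.00°) = -133.23°

-133.2°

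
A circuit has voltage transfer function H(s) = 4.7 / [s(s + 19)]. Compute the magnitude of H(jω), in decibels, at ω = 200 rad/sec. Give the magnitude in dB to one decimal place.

-78.6 dB

|j200 + 19| = √(200² + 19²) = 200.9
|j200| = 200
|H(j200)| = 4.7 / (200.9 × 200) = 0.00011697
20 log₁₀(0.00011697) = -78.64 dB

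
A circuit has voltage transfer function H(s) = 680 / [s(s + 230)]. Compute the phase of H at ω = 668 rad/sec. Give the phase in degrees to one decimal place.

∠(j668 + 230) = arctan(668/230) = 71.00°
∠(j668) = 90.00°
∠H(j668) = − (71.00° + 90.00°) = -161.00°

-161.0°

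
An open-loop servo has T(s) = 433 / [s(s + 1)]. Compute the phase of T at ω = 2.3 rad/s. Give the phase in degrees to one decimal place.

∠(j2.3 + 1) = arctan(2.3/1) = 66.50°
∠(j2.3) = 90.00°
∠T(j2.3) = − (66.50° + 90.00°) = -156.50°

-156.5°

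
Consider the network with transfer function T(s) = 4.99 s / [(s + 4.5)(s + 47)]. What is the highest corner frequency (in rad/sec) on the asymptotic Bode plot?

Break frequencies occur at each pole and zero magnitude: 4.5 rad/sec, 47 rad/sec.
The highest is 47 rad/sec.

47 rad/sec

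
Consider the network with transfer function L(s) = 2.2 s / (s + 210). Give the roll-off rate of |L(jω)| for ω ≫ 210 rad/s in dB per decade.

0 dB/decade

With 1 zero and 1 pole, the high-frequency asymptotic slope is 20 × (1 − 1) = 0 dB/decade.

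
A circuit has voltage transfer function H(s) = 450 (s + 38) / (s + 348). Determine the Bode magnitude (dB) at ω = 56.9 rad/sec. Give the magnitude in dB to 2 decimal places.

38.82 dB

|j56.9 + 38| = √(56.9² + 38²) = 68.42
|j56.9 + 348| = √(56.9² + 348²) = 352.6
|H(j56.9)| = 450 × 68.42 / 352.6 = 87.318
20 log₁₀(87.318) = 38.822 dB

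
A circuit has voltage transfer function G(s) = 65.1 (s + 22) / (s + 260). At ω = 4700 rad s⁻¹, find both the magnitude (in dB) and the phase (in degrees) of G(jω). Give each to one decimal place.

|G| = 36.3 dB, ∠G = 2.9°

|j4700 + 22| = √(4700² + 22²) = 4700
|j4700 + 260| = √(4700² + 260²) = 4707
|G(j4700)| = 65.1 × 4700 / 4707 = 65.001
20 log₁₀(65.001) = 36.26 dB
∠(j4700 + 22) = arctan(4700/22) = 89.73°
∠(j4700 + 260) = arctan(4700/260) = 86.83°
∠G(j4700) = 89.73° − 86.83° = 2.90°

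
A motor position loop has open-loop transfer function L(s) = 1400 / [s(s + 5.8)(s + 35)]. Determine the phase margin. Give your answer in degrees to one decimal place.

Gain crossover: |L(jω)| = 1 at ω ≈ 5.12 rad/sec.
∠L(j5.12) = −90° − arctan(5.12/5.8) − arctan(5.12/35) ≈ -139.74°
PM = 180° + (-139.74°) = 40.26°

40.3°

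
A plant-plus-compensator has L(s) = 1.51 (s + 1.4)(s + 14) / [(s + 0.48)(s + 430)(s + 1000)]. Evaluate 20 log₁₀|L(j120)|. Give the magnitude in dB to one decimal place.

|j120 + 1.4| = √(120² + 1.4²) = 120
|j120 + 14| = √(120² + 14²) = 120.8
|j120 + 0.48| = √(120² + 0.48²) = 120
|j120 + 430| = √(120² + 430²) = 446.4
|j120 + 1000| = √(120² + 1000²) = 1007
|L(j120)| = 1.51 × 120 × 120.8 / (120 × 446.4 × 1007) = 0.00040575
20 log₁₀(0.00040575) = -67.83 dB

-67.8 dB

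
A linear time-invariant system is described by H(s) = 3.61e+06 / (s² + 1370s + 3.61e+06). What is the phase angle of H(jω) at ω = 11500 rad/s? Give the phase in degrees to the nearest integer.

-173°

∠[(j11500)² + 1370(j11500) + 3.61e+06] = ∠[-1.2864e+08 + j1.5755e+07] = 173.02°
∠H(j11500) = −173.02° = -173.02°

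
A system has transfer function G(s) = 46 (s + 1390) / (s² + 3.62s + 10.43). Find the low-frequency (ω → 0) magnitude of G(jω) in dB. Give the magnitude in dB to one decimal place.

G(0) = 46 × 1390 / 10.43 = 6130.4
20 log₁₀(6130.4) = 75.75 dB

75.7 dB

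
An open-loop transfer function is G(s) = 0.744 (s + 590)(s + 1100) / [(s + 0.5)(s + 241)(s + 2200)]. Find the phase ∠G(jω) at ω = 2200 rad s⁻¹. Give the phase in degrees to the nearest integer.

∠(j2200 + 590) = arctan(2200/590) = 74.99°
∠(j2200 + 1100) = arctan(2200/1100) = 63.43°
∠(j2200 + 0.5) = arctan(2200/0.5) = 89.99°
∠(j2200 + 241) = arctan(2200/241) = 83.75°
∠(j2200 + 2200) = arctan(2200/2200) = 45.00°
∠G(j2200) = 74.99° + 63.43° − (89.99° + 83.75° + 45.00°) = -80.31°

-80°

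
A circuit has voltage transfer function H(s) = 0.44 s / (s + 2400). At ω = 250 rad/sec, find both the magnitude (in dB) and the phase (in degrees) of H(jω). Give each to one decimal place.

|j250| = 250
|j250 + 2400| = √(250² + 2400²) = 2413
|H(j250)| = 0.44 × 250 / 2413 = 0.045587
20 log₁₀(0.045587) = -26.82 dB
∠(j250) = 90.00°
∠(j250 + 2400) = arctan(250/2400) = 5.95°
∠H(j250) = 90.00° − 5.95° = 84.05°

|H| = -26.8 dB, ∠H = 84.1°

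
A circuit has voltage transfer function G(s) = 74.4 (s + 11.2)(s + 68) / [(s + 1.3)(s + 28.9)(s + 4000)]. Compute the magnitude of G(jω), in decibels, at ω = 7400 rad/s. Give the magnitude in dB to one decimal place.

-41.1 dB

|j7400 + 11.2| = √(7400² + 11.2²) = 7400
|j7400 + 68| = √(7400² + 68²) = 7400
|j7400 + 1.3| = √(7400² + 1.3²) = 7400
|j7400 + 28.9| = √(7400² + 28.9²) = 7400
|j7400 + 4000| = √(7400² + 4000²) = 8412
|G(j7400)| = 74.4 × 7400 × 7400 / (7400 × 7400 × 8412) = 0.0088449
20 log₁₀(0.0088449) = -41.07 dB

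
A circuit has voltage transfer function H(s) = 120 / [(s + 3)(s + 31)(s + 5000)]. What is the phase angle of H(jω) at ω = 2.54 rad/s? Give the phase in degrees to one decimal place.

-45.0°

∠(j2.54 + 3) = arctan(2.54/3) = 40.25°
∠(j2.54 + 31) = arctan(2.54/31) = 4.68°
∠(j2.54 + 5000) = arctan(2.54/5000) = 0.03°
∠H(j2.54) = − (40.25° + 4.68° + 0.03°) = -44.97°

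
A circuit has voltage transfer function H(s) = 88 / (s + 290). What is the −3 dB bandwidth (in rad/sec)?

For a single-pole low-pass, the −3 dB point is at the pole: ω = 290 rad/sec.

290 rad/sec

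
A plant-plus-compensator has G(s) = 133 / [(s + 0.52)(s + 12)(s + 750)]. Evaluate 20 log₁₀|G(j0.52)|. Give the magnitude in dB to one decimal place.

-33.9 dB

|j0.52 + 0.52| = √(0.52² + 0.52²) = 0.7354
|j0.52 + 12| = √(0.52² + 12²) = 12.01
|j0.52 + 750| = √(0.52² + 750²) = 750
|G(j0.52)| = 133 / (0.7354 × 12.01 × 750) = 0.020076
20 log₁₀(0.020076) = -33.95 dB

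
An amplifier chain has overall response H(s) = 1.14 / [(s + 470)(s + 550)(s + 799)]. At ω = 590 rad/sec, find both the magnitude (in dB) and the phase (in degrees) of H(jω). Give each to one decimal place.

|j590 + 470| = √(590² + 470²) = 754.3
|j590 + 550| = √(590² + 550²) = 806.6
|j590 + 799| = √(590² + 799²) = 993.2
|H(j590)| = 1.14 / (754.3 × 806.6 × 993.2) = 1.8864e-09
20 log₁₀(1.8864e-09) = -174.49 dB
∠(j590 + 470) = arctan(590/470) = 51.46°
∠(j590 + 550) = arctan(590/550) = 47.01°
∠(j590 + 799) = arctan(590/799) = 36.44°
∠H(j590) = − (51.46° + 47.01° + 36.44°) = -134.91°

|H| = -174.5 dB, ∠H = -134.9°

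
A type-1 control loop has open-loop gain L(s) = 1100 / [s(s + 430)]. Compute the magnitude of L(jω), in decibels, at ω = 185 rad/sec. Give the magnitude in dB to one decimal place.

-37.9 dB

|j185 + 430| = √(185² + 430²) = 468.1
|j185| = 185
|L(j185)| = 1100 / (468.1 × 185) = 0.012702
20 log₁₀(0.012702) = -37.92 dB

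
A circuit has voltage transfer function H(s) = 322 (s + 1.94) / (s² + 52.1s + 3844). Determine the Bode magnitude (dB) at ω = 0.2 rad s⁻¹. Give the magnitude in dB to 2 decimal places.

-15.74 dB

|j0.2 + 1.94| = √(0.2² + 1.94²) = 1.95
|(j0.2)² + 52.1(j0.2) + 3844| = |3844 + j10.42| = 3844
|H(j0.2)| = 322 × 1.95 / 3844 = 0.16337
20 log₁₀(0.16337) = -15.737 dB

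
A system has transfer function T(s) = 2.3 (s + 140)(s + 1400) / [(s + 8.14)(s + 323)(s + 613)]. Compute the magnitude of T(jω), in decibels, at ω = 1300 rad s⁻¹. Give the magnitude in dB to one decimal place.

|j1300 + 140| = √(1300² + 140²) = 1308
|j1300 + 1400| = √(1300² + 1400²) = 1910
|j1300 + 8.14| = √(1300² + 8.14²) = 1300
|j1300 + 323| = √(1300² + 323²) = 1340
|j1300 + 613| = √(1300² + 613²) = 1437
|T(j1300)| = 2.3 × 1308 × 1910 / (1300 × 1340 × 1437) = 0.0022955
20 log₁₀(0.0022955) = -52.78 dB

-52.8 dB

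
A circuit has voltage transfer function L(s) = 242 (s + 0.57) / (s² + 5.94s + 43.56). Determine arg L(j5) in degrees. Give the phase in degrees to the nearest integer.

25°

∠(j5 + 0.57) = arctan(5/0.57) = 83.50°
∠[(j5)² + 5.94(j5) + 43.56] = ∠[18.56 + j29.7] = 58.00°
∠L(j5) = 83.50° − 58.00° = 25.50°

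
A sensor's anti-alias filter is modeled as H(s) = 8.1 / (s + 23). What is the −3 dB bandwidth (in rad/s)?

For a single-pole low-pass, the −3 dB point is at the pole: ω = 23 rad/s.

23 rad/s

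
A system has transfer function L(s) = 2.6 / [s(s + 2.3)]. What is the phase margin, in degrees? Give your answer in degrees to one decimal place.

65.8 deg

Gain crossover: |L(jω)| = 1 at ω ≈ 1.03 rad/s.
∠L(j1.03) = −90° − arctan(1.03/2.3) ≈ -114.15°
PM = 180° + (-114.15°) = 65.85°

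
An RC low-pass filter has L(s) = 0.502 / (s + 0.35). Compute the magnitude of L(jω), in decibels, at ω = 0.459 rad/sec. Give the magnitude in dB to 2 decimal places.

|j0.459 + 0.35| = √(0.459² + 0.35²) = 0.5772
|L(j0.459)| = 0.502 / 0.5772 = 0.86969
20 log₁₀(0.86969) = -1.213 dB

-1.21 dB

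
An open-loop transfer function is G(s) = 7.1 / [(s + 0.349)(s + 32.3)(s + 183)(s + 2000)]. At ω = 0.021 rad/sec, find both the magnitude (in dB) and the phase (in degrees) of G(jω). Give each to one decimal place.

|G| = -115.3 dB, ∠G = -3.5°

|j0.021 + 0.349| = √(0.021² + 0.349²) = 0.3496
|j0.021 + 32.3| = √(0.021² + 32.3²) = 32.3
|j0.021 + 183| = √(0.021² + 183²) = 183
|j0.021 + 2000| = √(0.021² + 2000²) = 2000
|G(j0.021)| = 7.1 / (0.3496 × 32.3 × 183 × 2000) = 1.7178e-06
20 log₁₀(1.7178e-06) = -115.30 dB
∠(j0.021 + 0.349) = arctan(0.021/0.349) = 3.44°
∠(j0.021 + 32.3) = arctan(0.021/32.3) = 0.04°
∠(j0.021 + 183) = arctan(0.021/183) = 0.01°
∠(j0.021 + 2000) = arctan(0.021/2000) = 0.00°
∠G(j0.021) = − (3.44° + 0.04° + 0.01° + 0.00°) = -3.49°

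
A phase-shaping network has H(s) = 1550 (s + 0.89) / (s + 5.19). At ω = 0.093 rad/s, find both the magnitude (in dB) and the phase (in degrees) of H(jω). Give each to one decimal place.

|j0.093 + 0.89| = √(0.093² + 0.89²) = 0.8948
|j0.093 + 5.19| = √(0.093² + 5.19²) = 5.191
|H(j0.093)| = 1550 × 0.8948 / 5.191 = 267.2
20 log₁₀(267.2) = 48.54 dB
∠(j0.093 + 0.89) = arctan(0.093/0.89) = 5.97°
∠(j0.093 + 5.19) = arctan(0.093/5.19) = 1.03°
∠H(j0.093) = 5.97° − 1.03° = 4.94°

|H| = 48.5 dB, ∠H = 4.9°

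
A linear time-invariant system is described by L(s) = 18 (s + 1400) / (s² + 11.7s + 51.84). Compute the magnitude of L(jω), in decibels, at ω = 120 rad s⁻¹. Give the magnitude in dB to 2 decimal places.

4.88 dB

|j120 + 1400| = √(120² + 1400²) = 1405
|(j120)² + 11.7(j120) + 51.84| = |-14348 + j1404| = 1.442e+04
|L(j120)| = 18 × 1405 / 1.442e+04 = 1.7544
20 log₁₀(1.7544) = 4.882 dB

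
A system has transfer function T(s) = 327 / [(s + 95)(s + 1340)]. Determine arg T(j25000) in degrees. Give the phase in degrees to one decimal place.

∠(j25000 + 95) = arctan(25000/95) = 89.78°
∠(j25000 + 1340) = arctan(25000/1340) = 86.93°
∠T(j25000) = − (89.78° + 86.93°) = -176.71°

-176.7°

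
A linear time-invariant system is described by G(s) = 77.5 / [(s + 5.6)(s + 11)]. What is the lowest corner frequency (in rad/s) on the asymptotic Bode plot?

5.6 rad/s

Break frequencies occur at each pole and zero magnitude: 5.6 rad/s, 11 rad/s.
The lowest is 5.6 rad/s.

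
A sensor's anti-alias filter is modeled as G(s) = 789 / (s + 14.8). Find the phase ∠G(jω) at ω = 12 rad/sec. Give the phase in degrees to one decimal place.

∠(j12 + 14.8) = arctan(12/14.8) = 39.04°
∠G(j12) = −39.04° = -39.04°

-39.0°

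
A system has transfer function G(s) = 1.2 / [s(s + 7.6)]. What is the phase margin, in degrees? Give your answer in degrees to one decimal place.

88.8 deg

Gain crossover: |G(jω)| = 1 at ω ≈ 0.158 rad/s.
∠G(j0.158) = −90° − arctan(0.158/7.6) ≈ -91.19°
PM = 180° + (-91.19°) = 88.81°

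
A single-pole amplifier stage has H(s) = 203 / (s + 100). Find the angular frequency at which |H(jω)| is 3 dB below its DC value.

100 rad/sec

For a single-pole low-pass, the −3 dB point is at the pole: ω = 100 rad/sec.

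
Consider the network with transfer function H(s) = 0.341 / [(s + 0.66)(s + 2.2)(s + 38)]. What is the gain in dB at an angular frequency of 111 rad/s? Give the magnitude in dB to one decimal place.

-132.5 dB

|j111 + 0.66| = √(111² + 0.66²) = 111
|j111 + 2.2| = √(111² + 2.2²) = 111
|j111 + 38| = √(111² + 38²) = 117.3
|H(j111)| = 0.341 / (111 × 111 × 117.3) = 2.3585e-07
20 log₁₀(2.3585e-07) = -132.55 dB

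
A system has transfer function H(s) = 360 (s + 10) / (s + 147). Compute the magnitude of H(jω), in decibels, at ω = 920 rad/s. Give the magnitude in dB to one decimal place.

|j920 + 10| = √(920² + 10²) = 920.1
|j920 + 147| = √(920² + 147²) = 931.7
|H(j920)| = 360 × 920.1 / 931.7 = 355.51
20 log₁₀(355.51) = 51.02 dB

51.0 dB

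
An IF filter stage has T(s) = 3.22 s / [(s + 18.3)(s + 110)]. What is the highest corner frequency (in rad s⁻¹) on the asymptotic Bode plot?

Break frequencies occur at each pole and zero magnitude: 18.3 rad s⁻¹, 110 rad s⁻¹.
The highest is 110 rad s⁻¹.

110 rad s⁻¹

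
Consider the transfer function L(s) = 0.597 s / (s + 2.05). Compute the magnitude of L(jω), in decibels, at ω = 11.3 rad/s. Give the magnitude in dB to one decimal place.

-4.6 dB

|j11.3| = 11.3
|j11.3 + 2.05| = √(11.3² + 2.05²) = 11.48
|L(j11.3)| = 0.597 × 11.3 / 11.48 = 0.58741
20 log₁₀(0.58741) = -4.62 dB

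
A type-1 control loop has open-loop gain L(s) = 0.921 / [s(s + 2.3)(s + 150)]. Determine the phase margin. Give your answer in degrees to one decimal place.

Gain crossover: |L(jω)| = 1 at ω ≈ 0.00267 rad s⁻¹.
∠L(j0.00267) = −90° − arctan(0.00267/2.3) − arctan(0.00267/150) ≈ -90.07°
PM = 180° + (-90.07°) = 89.93°

89.9°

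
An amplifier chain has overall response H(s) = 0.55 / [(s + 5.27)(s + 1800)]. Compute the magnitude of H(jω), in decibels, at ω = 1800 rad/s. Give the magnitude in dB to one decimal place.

|j1800 + 5.27| = √(1800² + 5.27²) = 1800
|j1800 + 1800| = √(1800² + 1800²) = 2546
|H(j1800)| = 0.55 / (1800 × 2546) = 1.2003e-07
20 log₁₀(1.2003e-07) = -138.41 dB

-138.4 dB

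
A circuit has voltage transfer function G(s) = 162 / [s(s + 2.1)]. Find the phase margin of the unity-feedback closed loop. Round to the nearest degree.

9 deg

Gain crossover: |G(jω)| = 1 at ω ≈ 12.6 rad/sec.
∠G(j12.6) = −90° − arctan(12.6/2.1) ≈ -170.57°
PM = 180° + (-170.57°) = 9.43°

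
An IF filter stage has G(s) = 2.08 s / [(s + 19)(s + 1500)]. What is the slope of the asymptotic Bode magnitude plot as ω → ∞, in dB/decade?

With 1 zero and 2 poles, the high-frequency asymptotic slope is 20 × (1 − 2) = -20 dB/decade.

-20 dB/decade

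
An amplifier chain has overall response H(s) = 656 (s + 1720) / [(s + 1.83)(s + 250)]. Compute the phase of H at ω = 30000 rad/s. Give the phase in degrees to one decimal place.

∠(j30000 + 1720) = arctan(30000/1720) = 86.72°
∠(j30000 + 1.83) = arctan(30000/1.83) = 90.00°
∠(j30000 + 250) = arctan(30000/250) = 89.52°
∠H(j30000) = 86.72° − (90.00° + 89.52°) = -92.80°

-92.8°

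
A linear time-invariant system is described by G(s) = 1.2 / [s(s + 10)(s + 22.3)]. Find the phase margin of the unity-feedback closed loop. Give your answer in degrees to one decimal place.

Gain crossover: |G(jω)| = 1 at ω ≈ 0.00538 rad/sec.
∠G(j0.00538) = −90° − arctan(0.00538/10) − arctan(0.00538/22.3) ≈ -90.04°
PM = 180° + (-90.04°) = 89.96°

90.0 deg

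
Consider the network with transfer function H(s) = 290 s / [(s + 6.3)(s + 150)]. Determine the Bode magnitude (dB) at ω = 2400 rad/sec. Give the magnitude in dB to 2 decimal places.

-18.37 dB

|j2400| = 2400
|j2400 + 6.3| = √(2400² + 6.3²) = 2400
|j2400 + 150| = √(2400² + 150²) = 2405
|H(j2400)| = 290 × 2400 / (2400 × 2405) = 0.1206
20 log₁₀(0.1206) = -18.373 dB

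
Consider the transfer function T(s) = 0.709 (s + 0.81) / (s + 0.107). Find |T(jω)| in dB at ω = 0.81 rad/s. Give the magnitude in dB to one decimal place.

-0.1 dB

|j0.81 + 0.81| = √(0.81² + 0.81²) = 1.146
|j0.81 + 0.107| = √(0.81² + 0.107²) = 0.817
|T(j0.81)| = 0.709 × 1.146 / 0.817 = 0.99404
20 log₁₀(0.99404) = -0.05 dB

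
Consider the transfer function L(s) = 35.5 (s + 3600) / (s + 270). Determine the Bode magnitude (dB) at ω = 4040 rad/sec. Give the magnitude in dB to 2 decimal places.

33.52 dB

|j4040 + 3600| = √(4040² + 3600²) = 5411
|j4040 + 270| = √(4040² + 270²) = 4049
|L(j4040)| = 35.5 × 5411 / 4049 = 47.443
20 log₁₀(47.443) = 33.524 dB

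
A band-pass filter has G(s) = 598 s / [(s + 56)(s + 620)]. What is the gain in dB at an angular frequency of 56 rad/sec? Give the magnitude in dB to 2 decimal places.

-3.36 dB

|j56| = 56
|j56 + 56| = √(56² + 56²) = 79.2
|j56 + 620| = √(56² + 620²) = 622.5
|G(j56)| = 598 × 56 / (79.2 × 622.5) = 0.67925
20 log₁₀(0.67925) = -3.359 dB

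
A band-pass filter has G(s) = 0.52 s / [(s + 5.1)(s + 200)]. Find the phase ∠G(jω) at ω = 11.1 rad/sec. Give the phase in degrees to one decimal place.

∠(j11.1) = 90.00°
∠(j11.1 + 5.1) = arctan(11.1/5.1) = 65.32°
∠(j11.1 + 200) = arctan(11.1/200) = 3.18°
∠G(j11.1) = 90.00° − (65.32° + 3.18°) = 21.50°

21.5°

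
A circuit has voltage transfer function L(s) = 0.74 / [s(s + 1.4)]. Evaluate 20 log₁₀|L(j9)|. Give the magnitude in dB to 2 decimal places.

|j9 + 1.4| = √(9² + 1.4²) = 9.108
|j9| = 9
|L(j9)| = 0.74 / (9.108 × 9) = 0.0090272
20 log₁₀(0.0090272) = -40.889 dB

-40.89 dB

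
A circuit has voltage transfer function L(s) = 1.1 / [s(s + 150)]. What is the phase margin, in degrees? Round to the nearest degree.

90°

Gain crossover: |L(jω)| = 1 at ω ≈ 0.00733 rad s⁻¹.
∠L(j0.00733) = −90° − arctan(0.00733/150) ≈ -90.00°
PM = 180° + (-90.00°) = 90.00°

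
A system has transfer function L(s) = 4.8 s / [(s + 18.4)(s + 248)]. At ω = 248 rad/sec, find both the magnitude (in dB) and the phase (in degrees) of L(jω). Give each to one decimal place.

|L| = -37.3 dB, ∠L = -40.8°

|j248| = 248
|j248 + 18.4| = √(248² + 18.4²) = 248.7
|j248 + 248| = √(248² + 248²) = 350.7
|L(j248)| = 4.8 × 248 / (248.7 × 350.7) = 0.013648
20 log₁₀(0.013648) = -37.30 dB
∠(j248) = 90.00°
∠(j248 + 18.4) = arctan(248/18.4) = 85.76°
∠(j248 + 248) = arctan(248/248) = 45.00°
∠L(j248) = 90.00° − (85.76° + 45.00°) = -40.76°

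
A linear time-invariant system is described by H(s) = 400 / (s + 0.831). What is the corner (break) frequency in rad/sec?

0.831 rad/sec

The single real pole at s = −0.831 gives a corner at ω = 0.831 rad/sec.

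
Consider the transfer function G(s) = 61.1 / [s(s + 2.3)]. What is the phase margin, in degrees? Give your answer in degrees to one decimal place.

Gain crossover: |G(jω)| = 1 at ω ≈ 7.65 rad/s.
∠G(j7.65) = −90° − arctan(7.65/2.3) ≈ -163.27°
PM = 180° + (-163.27°) = 16.73°

16.7 deg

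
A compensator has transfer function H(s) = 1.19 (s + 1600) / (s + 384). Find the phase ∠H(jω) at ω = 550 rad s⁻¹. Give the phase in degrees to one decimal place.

-36.1°

∠(j550 + 1600) = arctan(550/1600) = 18.97°
∠(j550 + 384) = arctan(550/384) = 55.08°
∠H(j550) = 18.97° − 55.08° = -36.11°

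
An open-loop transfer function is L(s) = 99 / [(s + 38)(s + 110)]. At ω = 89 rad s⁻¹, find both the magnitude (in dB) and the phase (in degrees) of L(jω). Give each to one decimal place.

|j89 + 38| = √(89² + 38²) = 96.77
|j89 + 110| = √(89² + 110²) = 141.5
|L(j89)| = 99 / (96.77 × 141.5) = 0.00723
20 log₁₀(0.00723) = -42.82 dB
∠(j89 + 38) = arctan(89/38) = 66.88°
∠(j89 + 110) = arctan(89/110) = 38.98°
∠L(j89) = − (66.88° + 38.98°) = -105.86°

|L| = -42.8 dB, ∠L = -105.9°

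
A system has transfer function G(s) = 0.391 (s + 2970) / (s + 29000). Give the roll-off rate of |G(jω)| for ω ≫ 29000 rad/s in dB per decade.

With 1 zero and 1 pole, the high-frequency asymptotic slope is 20 × (1 − 1) = 0 dB/decade.

0 dB/decade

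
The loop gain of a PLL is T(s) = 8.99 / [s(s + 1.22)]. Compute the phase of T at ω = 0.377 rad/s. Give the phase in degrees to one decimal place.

∠(j0.377 + 1.22) = arctan(0.377/1.22) = 17.17°
∠(j0.377) = 90.00°
∠T(j0.377) = − (17.17° + 90.00°) = -107.17°

-107.2 deg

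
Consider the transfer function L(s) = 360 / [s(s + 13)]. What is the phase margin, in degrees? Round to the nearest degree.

Gain crossover: |L(jω)| = 1 at ω ≈ 16.9 rad s⁻¹.
∠L(j16.9) = −90° − arctan(16.9/13) ≈ -142.42°
PM = 180° + (-142.42°) = 37.58°

38 deg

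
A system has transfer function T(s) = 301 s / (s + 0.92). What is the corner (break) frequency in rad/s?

0.92 rad/s

The single real pole at s = −0.92 gives a corner at ω = 0.92 rad/s.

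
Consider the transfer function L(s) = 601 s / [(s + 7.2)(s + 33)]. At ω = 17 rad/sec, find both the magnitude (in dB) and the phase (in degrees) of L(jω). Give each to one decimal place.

|L| = 23.5 dB, ∠L = -4.3 deg

|j17| = 17
|j17 + 7.2| = √(17² + 7.2²) = 18.46
|j17 + 33| = √(17² + 33²) = 37.12
|L(j17)| = 601 × 17 / (18.46 × 37.12) = 14.908
20 log₁₀(14.908) = 23.47 dB
∠(j17) = 90.00°
∠(j17 + 7.2) = arctan(17/7.2) = 67.05°
∠(j17 + 33) = arctan(17/33) = 27.26°
∠L(j17) = 90.00° − (67.05° + 27.26°) = -4.30°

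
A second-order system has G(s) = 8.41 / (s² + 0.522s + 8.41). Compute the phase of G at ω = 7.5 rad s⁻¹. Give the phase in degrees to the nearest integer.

-175°

∠[(j7.5)² + 0.522(j7.5) + 8.41] = ∠[-47.84 + j3.915] = 175.32°
∠G(j7.5) = −175.32° = -175.32°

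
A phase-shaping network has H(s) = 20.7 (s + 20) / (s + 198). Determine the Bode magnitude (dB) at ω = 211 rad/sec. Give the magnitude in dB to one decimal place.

23.6 dB

|j211 + 20| = √(211² + 20²) = 211.9
|j211 + 198| = √(211² + 198²) = 289.4
|H(j211)| = 20.7 × 211.9 / 289.4 = 15.162
20 log₁₀(15.162) = 23.62 dB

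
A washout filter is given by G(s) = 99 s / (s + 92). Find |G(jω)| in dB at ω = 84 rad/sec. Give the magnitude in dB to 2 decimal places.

|j84| = 84
|j84 + 92| = √(84² + 92²) = 124.6
|G(j84)| = 99 × 84 / 124.6 = 66.753
20 log₁₀(66.753) = 36.489 dB

36.49 dB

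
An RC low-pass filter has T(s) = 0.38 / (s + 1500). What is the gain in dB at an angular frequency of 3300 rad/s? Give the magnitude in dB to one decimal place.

-79.6 dB

|j3300 + 1500| = √(3300² + 1500²) = 3625
|T(j3300)| = 0.38 / 3625 = 0.00010483
20 log₁₀(0.00010483) = -79.59 dB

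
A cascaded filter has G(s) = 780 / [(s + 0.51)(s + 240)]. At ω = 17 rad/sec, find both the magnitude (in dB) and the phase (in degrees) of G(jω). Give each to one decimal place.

|G| = -14.4 dB, ∠G = -92.3 deg

|j17 + 0.51| = √(17² + 0.51²) = 17.01
|j17 + 240| = √(17² + 240²) = 240.6
|G(j17)| = 780 / (17.01 × 240.6) = 0.19061
20 log₁₀(0.19061) = -14.40 dB
∠(j17 + 0.51) = arctan(17/0.51) = 88.28°
∠(j17 + 240) = arctan(17/240) = 4.05°
∠G(j17) = − (88.28° + 4.05°) = -92.33°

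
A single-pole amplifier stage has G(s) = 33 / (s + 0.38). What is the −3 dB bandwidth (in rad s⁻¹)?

0.38 rad s⁻¹

For a single-pole low-pass, the −3 dB point is at the pole: ω = 0.38 rad s⁻¹.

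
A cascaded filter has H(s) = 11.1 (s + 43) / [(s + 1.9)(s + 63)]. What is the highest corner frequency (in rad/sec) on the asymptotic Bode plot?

Break frequencies occur at each pole and zero magnitude: 1.9 rad/sec, 43 rad/sec, 63 rad/sec.
The highest is 63 rad/sec.

63 rad/sec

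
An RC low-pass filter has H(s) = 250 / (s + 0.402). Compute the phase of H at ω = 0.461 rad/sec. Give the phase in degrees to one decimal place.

-48.9°

∠(j0.461 + 0.402) = arctan(0.461/0.402) = 48.91°
∠H(j0.461) = −48.91° = -48.91°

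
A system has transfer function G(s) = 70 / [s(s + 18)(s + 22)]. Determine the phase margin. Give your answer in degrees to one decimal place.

Gain crossover: |G(jω)| = 1 at ω ≈ 0.177 rad s⁻¹.
∠G(j0.177) = −90° − arctan(0.177/18) − arctan(0.177/22) ≈ -91.02°
PM = 180° + (-91.02°) = 88.98°

89.0°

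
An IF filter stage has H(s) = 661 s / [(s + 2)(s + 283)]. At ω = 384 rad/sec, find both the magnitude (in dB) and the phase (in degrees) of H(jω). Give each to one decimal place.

|H| = 2.8 dB, ∠H = -53.3°

|j384| = 384
|j384 + 2| = √(384² + 2²) = 384
|j384 + 283| = √(384² + 283²) = 477
|H(j384)| = 661 × 384 / (384 × 477) = 1.3857
20 log₁₀(1.3857) = 2.83 dB
∠(j384) = 90.00°
∠(j384 + 2) = arctan(384/2) = 89.70°
∠(j384 + 283) = arctan(384/283) = 53.61°
∠H(j384) = 90.00° − (89.70° + 53.61°) = -53.31°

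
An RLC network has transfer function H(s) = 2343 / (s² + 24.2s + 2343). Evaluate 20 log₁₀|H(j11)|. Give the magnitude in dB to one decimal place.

|(j11)² + 24.2(j11) + 2343| = |2222 + j266.2| = 2238
|H(j11)| = 2343 / 2238 = 1.047
20 log₁₀(1.047) = 0.40 dB

0.4 dB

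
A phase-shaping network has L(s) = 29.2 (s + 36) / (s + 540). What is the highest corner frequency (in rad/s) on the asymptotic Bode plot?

540 rad/s

Break frequencies occur at each pole and zero magnitude: 36 rad/s, 540 rad/s.
The highest is 540 rad/s.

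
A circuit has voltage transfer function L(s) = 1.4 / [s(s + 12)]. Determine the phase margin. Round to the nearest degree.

89°

Gain crossover: |L(jω)| = 1 at ω ≈ 0.117 rad/s.
∠L(j0.117) = −90° − arctan(0.117/12) ≈ -90.56°
PM = 180° + (-90.56°) = 89.44°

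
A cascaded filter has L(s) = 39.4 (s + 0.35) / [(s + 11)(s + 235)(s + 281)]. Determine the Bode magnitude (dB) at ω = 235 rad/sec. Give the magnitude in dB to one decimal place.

|j235 + 0.35| = √(235² + 0.35²) = 235
|j235 + 11| = √(235² + 11²) = 235.3
|j235 + 235| = √(235² + 235²) = 332.3
|j235 + 281| = √(235² + 281²) = 366.3
|L(j235)| = 39.4 × 235 / (235.3 × 332.3 × 366.3) = 0.00032328
20 log₁₀(0.00032328) = -69.81 dB

-69.8 dB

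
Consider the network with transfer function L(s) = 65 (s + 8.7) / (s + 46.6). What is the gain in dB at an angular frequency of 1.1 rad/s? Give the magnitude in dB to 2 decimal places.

21.75 dB

|j1.1 + 8.7| = √(1.1² + 8.7²) = 8.769
|j1.1 + 46.6| = √(1.1² + 46.6²) = 46.61
|L(j1.1)| = 65 × 8.769 / 46.61 = 12.228
20 log₁₀(12.228) = 21.747 dB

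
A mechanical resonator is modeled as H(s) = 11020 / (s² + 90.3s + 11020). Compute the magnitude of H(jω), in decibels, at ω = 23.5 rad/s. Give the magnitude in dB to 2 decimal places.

|(j23.5)² + 90.3(j23.5) + 11020| = |10468 + j2122| = 1.068e+04
|H(j23.5)| = 11020 / 1.068e+04 = 1.0318
20 log₁₀(1.0318) = 0.272 dB

0.27 dB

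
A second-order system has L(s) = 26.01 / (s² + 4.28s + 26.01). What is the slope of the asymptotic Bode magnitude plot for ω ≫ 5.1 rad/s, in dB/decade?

-40 dB/decade

With 0 zeros and 2 poles, the high-frequency asymptotic slope is 20 × (0 − 2) = -40 dB/decade.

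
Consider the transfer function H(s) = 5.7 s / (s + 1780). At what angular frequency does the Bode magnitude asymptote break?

1780 rad/s

The single real pole at s = −1780 gives a corner at ω = 1780 rad/s.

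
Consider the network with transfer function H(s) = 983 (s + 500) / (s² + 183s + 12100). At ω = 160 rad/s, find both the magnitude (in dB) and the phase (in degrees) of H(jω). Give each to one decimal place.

|j160 + 500| = √(160² + 500²) = 525
|(j160)² + 183(j160) + 12100| = |-13500 + j29280| = 3.224e+04
|H(j160)| = 983 × 525 / 3.224e+04 = 16.005
20 log₁₀(16.005) = 24.09 dB
∠(j160 + 500) = arctan(160/500) = 17.74°
∠[(j160)² + 183(j160) + 12100] = ∠[-13500 + j29280] = 114.75°
∠H(j160) = 17.74° − 114.75° = -97.01°

|H| = 24.1 dB, ∠H = -97.0°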